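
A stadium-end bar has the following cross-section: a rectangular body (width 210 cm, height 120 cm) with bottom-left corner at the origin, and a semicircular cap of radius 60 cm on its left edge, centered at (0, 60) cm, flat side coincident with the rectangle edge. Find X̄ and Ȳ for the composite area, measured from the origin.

X̄ = 81.09 cm, Ȳ = 60.00 cm

rectangular body: A = 210 × 120 = 25200.00, centroid at (105.00, 60.00).
semicircular end: A = ½π·60² = 5654.87, centroid at (-25.46, 60.00).
ΣA = 30854.87 cm², ΣAX̄ = 2502000.00 cm³, ΣAȲ = 1851292.01 cm³.
X̄ = 2502000.00/30854.87 = 81.09 cm; Ȳ = 1851292.01/30854.87 = 60.00 cm.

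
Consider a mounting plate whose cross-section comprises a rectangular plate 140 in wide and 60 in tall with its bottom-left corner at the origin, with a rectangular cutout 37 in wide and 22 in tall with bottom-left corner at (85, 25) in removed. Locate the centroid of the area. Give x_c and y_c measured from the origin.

x_c = 66.41 in, y_c = 29.36 in

plate: A = 140 × 60 = 8400.00, centroid at (70.00, 30.00).
hole: A = −(37 × 22) = -814.00, centroid at (103.50, 36.00).
ΣA = 7586.00 in²
ΣAx_c = (8400.00)(70.00) + (-814.00)(103.50) = 503751.00 in³
ΣAy_c = (8400.00)(30.00) + (-814.00)(36.00) = 222696.00 in³
x_c = 503751.00 / 7586.00 = 66.41 in
y_c = 222696.00 / 7586.00 = 29.36 in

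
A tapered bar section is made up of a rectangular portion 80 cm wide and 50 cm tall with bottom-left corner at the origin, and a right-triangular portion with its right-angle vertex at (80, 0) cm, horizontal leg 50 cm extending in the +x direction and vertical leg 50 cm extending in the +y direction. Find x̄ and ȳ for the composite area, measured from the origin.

rectangular portion: A = 80 × 50 = 4000.00, centroid at (40.00, 25.00).
triangular portion: A = ½·50·50 = 1250.00, centroid at (96.67, 16.67).
ΣA = 5250.00 cm²
ΣAx̄ = (4000.00)(40.00) + (1250.00)(96.67) = 280833.33 cm³
ΣAȳ = (4000.00)(25.00) + (1250.00)(16.67) = 120833.33 cm³
x̄ = 280833.33 / 5250.00 = 53.49 cm
ȳ = 120833.33 / 5250.00 = 23.02 cm

x̄ = 53.49 cm, ȳ = 23.02 cm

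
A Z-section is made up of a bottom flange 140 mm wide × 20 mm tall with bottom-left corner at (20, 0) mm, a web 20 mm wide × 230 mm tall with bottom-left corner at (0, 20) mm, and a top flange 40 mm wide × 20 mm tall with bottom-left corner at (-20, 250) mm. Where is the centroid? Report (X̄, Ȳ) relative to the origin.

X̄ = 36.34 mm, Ȳ = 104.51 mm

bottom flange: A = 140 × 20 = 2800.00, centroid at (90.00, 10.00).
web: A = 20 × 230 = 4600.00, centroid at (10.00, 135.00).
top flange: A = 40 × 20 = 800.00, centroid at (0.00, 260.00).
ΣA = 8200.00 mm², ΣAX̄ = 298000.00 mm³, ΣAȲ = 857000.00 mm³.
X̄ = 298000.00/8200.00 = 36.34 mm; Ȳ = 857000.00/8200.00 = 104.51 mm.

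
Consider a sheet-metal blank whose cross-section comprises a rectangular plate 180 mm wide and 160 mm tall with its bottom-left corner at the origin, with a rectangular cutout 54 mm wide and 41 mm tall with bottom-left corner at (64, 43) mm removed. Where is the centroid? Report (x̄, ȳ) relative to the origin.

x̄ = 89.92 mm, ȳ = 81.37 mm

Part | A | x̄ᵢ | ȳᵢ | A·x̄ᵢ | A·ȳᵢ
plate | 28800.00 | 90.00 | 80.00 | 2592000.00 | 2304000.00
hole | -2214.00 | 91.00 | 63.50 | -201474.00 | -140589.00
Σ | 26586.00 |  |  | 2390526.00 | 2163411.00
x̄ = 2390526.00 / 26586.00 = 89.92 mm
ȳ = 2163411.00 / 26586.00 = 81.37 mm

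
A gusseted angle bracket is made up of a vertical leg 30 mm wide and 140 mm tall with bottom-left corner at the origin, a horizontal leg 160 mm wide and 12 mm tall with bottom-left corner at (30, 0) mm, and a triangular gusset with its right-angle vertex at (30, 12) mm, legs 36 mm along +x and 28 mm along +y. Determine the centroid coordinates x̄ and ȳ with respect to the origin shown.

x̄ = 44.59 mm, ȳ = 47.75 mm

vertical leg: A = 30 × 140 = 4200.00, centroid at (15.00, 70.00).
horizontal leg: A = 160 × 12 = 1920.00, centroid at (110.00, 6.00).
gusset: A = ½·36·28 = 504.00, centroid at (42.00, 21.33).
ΣA = 6624.00 mm², ΣAx̄ = 295368.00 mm³, ΣAȳ = 316272.00 mm³.
x̄ = 295368.00/6624.00 = 44.59 mm; ȳ = 316272.00/6624.00 = 47.75 mm.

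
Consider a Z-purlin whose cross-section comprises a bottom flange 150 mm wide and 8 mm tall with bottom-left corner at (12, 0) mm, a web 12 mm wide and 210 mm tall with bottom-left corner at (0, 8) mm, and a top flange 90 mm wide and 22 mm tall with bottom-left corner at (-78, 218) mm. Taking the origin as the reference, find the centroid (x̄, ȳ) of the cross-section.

x̄ = 9.51 mm, ȳ = 130.35 mm

bottom flange: A = 150 × 8 = 1200.00, centroid at (87.00, 4.00).
web: A = 12 × 210 = 2520.00, centroid at (6.00, 113.00).
top flange: A = 90 × 22 = 1980.00, centroid at (-33.00, 229.00).
ΣA = 5700.00 mm², ΣAx̄ = 54180.00 mm³, ΣAȳ = 742980.00 mm³.
x̄ = 54180.00/5700.00 = 9.51 mm; ȳ = 742980.00/5700.00 = 130.35 mm.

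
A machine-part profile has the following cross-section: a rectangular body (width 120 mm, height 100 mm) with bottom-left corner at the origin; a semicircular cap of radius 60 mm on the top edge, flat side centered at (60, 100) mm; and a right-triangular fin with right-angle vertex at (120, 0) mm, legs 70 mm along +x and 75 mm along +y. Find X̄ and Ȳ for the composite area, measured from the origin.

Part | A | x̄ᵢ | ȳᵢ | A·x̄ᵢ | A·ȳᵢ
rectangular body | 12000.00 | 60.00 | 50.00 | 720000.00 | 600000.00
semicircular top | 5654.87 | 60.00 | 125.46 | 339292.01 | 709486.68
triangular fin | 2625.00 | 143.33 | 25.00 | 376250.00 | 65625.00
Σ | 20279.87 |  |  | 1435542.01 | 1375111.68
X̄ = 1435542.01 / 20279.87 = 70.79 mm
Ȳ = 1375111.68 / 20279.87 = 67.81 mm

X̄ = 70.79 mm, Ȳ = 67.81 mm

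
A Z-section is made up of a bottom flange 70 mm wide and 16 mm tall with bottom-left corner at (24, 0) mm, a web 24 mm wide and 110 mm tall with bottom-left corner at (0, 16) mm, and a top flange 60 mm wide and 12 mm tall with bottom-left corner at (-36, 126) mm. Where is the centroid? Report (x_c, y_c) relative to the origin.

x_c = 20.86 mm, y_c = 65.05 mm

bottom flange: A = 70 × 16 = 1120.00, centroid at (59.00, 8.00).
web: A = 24 × 110 = 2640.00, centroid at (12.00, 71.00).
top flange: A = 60 × 12 = 720.00, centroid at (-6.00, 132.00).
ΣA = 4480.00 mm², ΣAx_c = 93440.00 mm³, ΣAy_c = 291440.00 mm³.
x_c = 93440.00/4480.00 = 20.86 mm; y_c = 291440.00/4480.00 = 65.05 mm.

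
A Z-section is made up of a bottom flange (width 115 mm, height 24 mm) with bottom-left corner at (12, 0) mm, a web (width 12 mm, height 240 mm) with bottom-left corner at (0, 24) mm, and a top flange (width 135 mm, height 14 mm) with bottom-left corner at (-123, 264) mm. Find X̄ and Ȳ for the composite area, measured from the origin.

bottom flange: A = 115 × 24 = 2760.00, centroid at (69.50, 12.00).
web: A = 12 × 240 = 2880.00, centroid at (6.00, 144.00).
top flange: A = 135 × 14 = 1890.00, centroid at (-55.50, 271.00).
ΣA = 7530.00 mm², ΣAX̄ = 104205.00 mm³, ΣAȲ = 960030.00 mm³.
X̄ = 104205.00/7530.00 = 13.84 mm; Ȳ = 960030.00/7530.00 = 127.49 mm.

X̄ = 13.84 mm, Ȳ = 127.49 mm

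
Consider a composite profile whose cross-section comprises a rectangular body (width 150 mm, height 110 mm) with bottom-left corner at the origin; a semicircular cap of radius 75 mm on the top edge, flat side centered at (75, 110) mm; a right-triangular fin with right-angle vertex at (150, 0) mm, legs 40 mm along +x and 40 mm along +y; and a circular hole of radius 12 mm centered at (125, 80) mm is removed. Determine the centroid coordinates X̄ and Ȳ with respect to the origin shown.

Part | A | x̄ᵢ | ȳᵢ | A·x̄ᵢ | A·ȳᵢ
rectangular body | 16500.00 | 75.00 | 55.00 | 1237500.00 | 907500.00
semicircular top | 8835.73 | 75.00 | 141.83 | 662679.70 | 1253180.23
triangular fin | 800.00 | 163.33 | 13.33 | 130666.67 | 10666.67
hole | -452.39 | 125.00 | 80.00 | -56548.67 | -36191.15
Σ | 25683.34 |  |  | 1974297.70 | 2135155.75
X̄ = 1974297.70 / 25683.34 = 76.87 mm
Ȳ = 2135155.75 / 25683.34 = 83.13 mm

X̄ = 76.87 mm, Ȳ = 83.13 mm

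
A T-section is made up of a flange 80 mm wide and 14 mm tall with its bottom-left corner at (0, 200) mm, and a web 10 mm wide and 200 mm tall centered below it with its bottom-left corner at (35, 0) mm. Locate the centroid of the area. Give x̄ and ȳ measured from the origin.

x̄ = 40.00 mm, ȳ = 138.41 mm

web: A = 10 × 200 = 2000.00, centroid at (40.00, 100.00).
flange: A = 80 × 14 = 1120.00, centroid at (40.00, 207.00).
ΣA = 3120.00 mm²
ΣAx̄ = (2000.00)(40.00) + (1120.00)(40.00) = 124800.00 mm³
ΣAȳ = (2000.00)(100.00) + (1120.00)(207.00) = 431840.00 mm³
x̄ = 124800.00 / 3120.00 = 40.00 mm
ȳ = 431840.00 / 3120.00 = 138.41 mm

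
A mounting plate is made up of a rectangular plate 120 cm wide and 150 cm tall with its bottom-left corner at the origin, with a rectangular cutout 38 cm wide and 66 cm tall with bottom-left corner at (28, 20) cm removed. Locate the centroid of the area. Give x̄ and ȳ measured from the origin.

x̄ = 62.10 cm, ȳ = 78.56 cm

Part | A | x̄ᵢ | ȳᵢ | A·x̄ᵢ | A·ȳᵢ
plate | 18000.00 | 60.00 | 75.00 | 1080000.00 | 1350000.00
hole | -2508.00 | 47.00 | 53.00 | -117876.00 | -132924.00
Σ | 15492.00 |  |  | 962124.00 | 1217076.00
x̄ = 962124.00 / 15492.00 = 62.10 cm
ȳ = 1217076.00 / 15492.00 = 78.56 cm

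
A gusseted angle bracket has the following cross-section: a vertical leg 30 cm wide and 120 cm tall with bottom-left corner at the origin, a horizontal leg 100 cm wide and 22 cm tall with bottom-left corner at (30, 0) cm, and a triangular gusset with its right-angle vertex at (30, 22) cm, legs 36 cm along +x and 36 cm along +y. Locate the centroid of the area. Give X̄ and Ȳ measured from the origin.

vertical leg: A = 30 × 120 = 3600.00, centroid at (15.00, 60.00).
horizontal leg: A = 100 × 22 = 2200.00, centroid at (80.00, 11.00).
gusset: A = ½·36·36 = 648.00, centroid at (42.00, 34.00).
ΣA = 6448.00 cm², ΣAX̄ = 257216.00 cm³, ΣAȲ = 262232.00 cm³.
X̄ = 257216.00/6448.00 = 39.89 cm; Ȳ = 262232.00/6448.00 = 40.67 cm.

X̄ = 39.89 cm, Ȳ = 40.67 cm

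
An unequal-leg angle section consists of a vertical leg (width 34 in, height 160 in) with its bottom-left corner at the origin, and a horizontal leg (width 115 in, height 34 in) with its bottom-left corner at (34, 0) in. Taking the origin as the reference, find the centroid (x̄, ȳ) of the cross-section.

x̄ = 48.15 in, ȳ = 53.65 in

vertical leg: A = 34 × 160 = 5440.00, centroid at (17.00, 80.00).
horizontal leg: A = 115 × 34 = 3910.00, centroid at (91.50, 17.00).
ΣA = 9350.00 in²
ΣAx̄ = (5440.00)(17.00) + (3910.00)(91.50) = 450245.00 in³
ΣAȳ = (5440.00)(80.00) + (3910.00)(17.00) = 501670.00 in³
x̄ = 450245.00 / 9350.00 = 48.15 in
ȳ = 501670.00 / 9350.00 = 53.65 in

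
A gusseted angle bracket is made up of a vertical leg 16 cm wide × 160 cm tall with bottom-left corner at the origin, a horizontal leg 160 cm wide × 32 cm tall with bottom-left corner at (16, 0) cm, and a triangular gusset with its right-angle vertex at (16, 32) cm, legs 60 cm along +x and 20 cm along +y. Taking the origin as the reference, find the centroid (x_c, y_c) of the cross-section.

x_c = 64.44 cm, y_c = 37.43 cm

Part | A | x̄ᵢ | ȳᵢ | A·x̄ᵢ | A·ȳᵢ
vertical leg | 2560.00 | 8.00 | 80.00 | 20480.00 | 204800.00
horizontal leg | 5120.00 | 96.00 | 16.00 | 491520.00 | 81920.00
gusset | 600.00 | 36.00 | 38.67 | 21600.00 | 23200.00
Σ | 8280.00 |  |  | 533600.00 | 309920.00
x_c = 533600.00 / 8280.00 = 64.44 cm
y_c = 309920.00 / 8280.00 = 37.43 cm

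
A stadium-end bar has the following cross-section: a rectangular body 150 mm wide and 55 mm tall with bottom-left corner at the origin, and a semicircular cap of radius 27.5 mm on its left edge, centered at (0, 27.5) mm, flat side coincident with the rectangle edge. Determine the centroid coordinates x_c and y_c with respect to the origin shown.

x_c = 64.09 mm, y_c = 27.50 mm

rectangular body: A = 150 × 55 = 8250.00, centroid at (75.00, 27.50).
semicircular end: A = ½π·27.5² = 1187.91, centroid at (-11.67, 27.50).
ΣA = 9437.91 mm², ΣAx_c = 604885.42 mm³, ΣAy_c = 259542.65 mm³.
x_c = 604885.42/9437.91 = 64.09 mm; y_c = 259542.65/9437.91 = 27.50 mm.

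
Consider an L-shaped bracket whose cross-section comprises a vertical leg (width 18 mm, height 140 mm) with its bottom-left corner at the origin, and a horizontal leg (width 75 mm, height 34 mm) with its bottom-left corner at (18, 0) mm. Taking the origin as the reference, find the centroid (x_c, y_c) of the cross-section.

Part | A | x̄ᵢ | ȳᵢ | A·x̄ᵢ | A·ȳᵢ
vertical leg | 2520.00 | 9.00 | 70.00 | 22680.00 | 176400.00
horizontal leg | 2550.00 | 55.50 | 17.00 | 141525.00 | 43350.00
Σ | 5070.00 |  |  | 164205.00 | 219750.00
x_c = 164205.00 / 5070.00 = 32.39 mm
y_c = 219750.00 / 5070.00 = 43.34 mm

x_c = 32.39 mm, y_c = 43.34 mm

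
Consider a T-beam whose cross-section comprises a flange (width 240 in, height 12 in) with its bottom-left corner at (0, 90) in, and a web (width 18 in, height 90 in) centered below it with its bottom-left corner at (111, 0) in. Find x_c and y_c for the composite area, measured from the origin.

Part | A | x̄ᵢ | ȳᵢ | A·x̄ᵢ | A·ȳᵢ
web | 1620.00 | 120.00 | 45.00 | 194400.00 | 72900.00
flange | 2880.00 | 120.00 | 96.00 | 345600.00 | 276480.00
Σ | 4500.00 |  |  | 540000.00 | 349380.00
x_c = 540000.00 / 4500.00 = 120.00 in
y_c = 349380.00 / 4500.00 = 77.64 in

x_c = 120.00 in, y_c = 77.64 in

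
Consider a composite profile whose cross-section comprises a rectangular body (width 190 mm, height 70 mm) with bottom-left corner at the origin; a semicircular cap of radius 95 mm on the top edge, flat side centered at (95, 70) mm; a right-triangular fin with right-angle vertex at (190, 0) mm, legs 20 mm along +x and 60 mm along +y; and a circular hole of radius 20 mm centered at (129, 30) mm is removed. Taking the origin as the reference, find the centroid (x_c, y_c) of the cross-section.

rectangular body: A = 190 × 70 = 13300.00, centroid at (95.00, 35.00).
semicircular top: A = ½π·95² = 14176.44, centroid at (95.00, 110.32).
triangular fin: A = ½·20·60 = 600.00, centroid at (196.67, 20.00).
hole: A = −π·20² = -1256.64, centroid at (129.00, 30.00).
ΣA = 26819.80 mm²
ΣAx_c = (13300.00)(95.00) + (14176.44)(95.00) + (600.00)(196.67) + (-1256.64)(129.00) = 2566155.32 mm³
ΣAy_c = (13300.00)(35.00) + (14176.44)(110.32) + (600.00)(20.00) + (-1256.64)(30.00) = 2003734.80 mm³
x_c = 2566155.32 / 26819.80 = 95.68 mm
y_c = 2003734.80 / 26819.80 = 74.71 mm

x_c = 95.68 mm, y_c = 74.71 mm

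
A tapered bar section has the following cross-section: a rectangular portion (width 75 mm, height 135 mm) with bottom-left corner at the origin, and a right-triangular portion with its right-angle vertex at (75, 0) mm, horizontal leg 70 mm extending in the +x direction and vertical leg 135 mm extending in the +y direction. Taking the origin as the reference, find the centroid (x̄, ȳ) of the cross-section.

x̄ = 56.86 mm, ȳ = 60.34 mm

Part | A | x̄ᵢ | ȳᵢ | A·x̄ᵢ | A·ȳᵢ
rectangular portion | 10125.00 | 37.50 | 67.50 | 379687.50 | 683437.50
triangular portion | 4725.00 | 98.33 | 45.00 | 464625.00 | 212625.00
Σ | 14850.00 |  |  | 844312.50 | 896062.50
x̄ = 844312.50 / 14850.00 = 56.86 mm
ȳ = 896062.50 / 14850.00 = 60.34 mm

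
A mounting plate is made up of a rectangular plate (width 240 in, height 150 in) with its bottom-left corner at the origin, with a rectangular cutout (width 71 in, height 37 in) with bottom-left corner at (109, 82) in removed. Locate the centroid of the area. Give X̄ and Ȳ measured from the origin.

Part | A | x̄ᵢ | ȳᵢ | A·x̄ᵢ | A·ȳᵢ
plate | 36000.00 | 120.00 | 75.00 | 4320000.00 | 2700000.00
hole | -2627.00 | 144.50 | 100.50 | -379601.50 | -264013.50
Σ | 33373.00 |  |  | 3940398.50 | 2435986.50
X̄ = 3940398.50 / 33373.00 = 118.07 in
Ȳ = 2435986.50 / 33373.00 = 72.99 in

X̄ = 118.07 in, Ȳ = 72.99 in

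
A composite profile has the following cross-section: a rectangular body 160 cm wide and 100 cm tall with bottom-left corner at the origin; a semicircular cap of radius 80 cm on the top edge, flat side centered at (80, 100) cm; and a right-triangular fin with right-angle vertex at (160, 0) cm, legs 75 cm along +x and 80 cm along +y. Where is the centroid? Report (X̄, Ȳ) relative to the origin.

rectangular body: A = 160 × 100 = 16000.00, centroid at (80.00, 50.00).
semicircular top: A = ½π·80² = 10053.10, centroid at (80.00, 133.95).
triangular fin: A = ½·75·80 = 3000.00, centroid at (185.00, 26.67).
ΣA = 29053.10 cm², ΣAX̄ = 2639247.72 cm³, ΣAȲ = 2226642.98 cm³.
X̄ = 2639247.72/29053.10 = 90.84 cm; Ȳ = 2226642.98/29053.10 = 76.64 cm.

X̄ = 90.84 cm, Ȳ = 76.64 cm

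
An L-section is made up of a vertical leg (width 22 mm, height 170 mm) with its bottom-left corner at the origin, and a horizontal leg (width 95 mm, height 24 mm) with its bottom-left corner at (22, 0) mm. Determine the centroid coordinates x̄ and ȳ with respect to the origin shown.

x̄ = 33.16 mm, ȳ = 57.35 mm

vertical leg: A = 22 × 170 = 3740.00, centroid at (11.00, 85.00).
horizontal leg: A = 95 × 24 = 2280.00, centroid at (69.50, 12.00).
ΣA = 6020.00 mm²
ΣAx̄ = (3740.00)(11.00) + (2280.00)(69.50) = 199600.00 mm³
ΣAȳ = (3740.00)(85.00) + (2280.00)(12.00) = 345260.00 mm³
x̄ = 199600.00 / 6020.00 = 33.16 mm
ȳ = 345260.00 / 6020.00 = 57.35 mm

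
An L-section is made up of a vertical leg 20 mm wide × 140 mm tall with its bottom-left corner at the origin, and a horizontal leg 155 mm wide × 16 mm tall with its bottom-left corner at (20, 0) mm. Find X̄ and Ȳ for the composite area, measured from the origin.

vertical leg: A = 20 × 140 = 2800.00, centroid at (10.00, 70.00).
horizontal leg: A = 155 × 16 = 2480.00, centroid at (97.50, 8.00).
ΣA = 5280.00 mm², ΣAX̄ = 269800.00 mm³, ΣAȲ = 215840.00 mm³.
X̄ = 269800.00/5280.00 = 51.10 mm; Ȳ = 215840.00/5280.00 = 40.88 mm.

X̄ = 51.10 mm, Ȳ = 40.88 mm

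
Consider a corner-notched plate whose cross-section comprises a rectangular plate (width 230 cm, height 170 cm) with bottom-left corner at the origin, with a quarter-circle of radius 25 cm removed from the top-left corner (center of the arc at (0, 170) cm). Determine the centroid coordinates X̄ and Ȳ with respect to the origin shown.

plate: A = 230 × 170 = 39100.00, centroid at (115.00, 85.00).
removed quarter-circle: A = −¼π·25² = -490.87, centroid at (10.61, 159.39).
ΣA = 38609.13 cm²
ΣAX̄ = (39100.00)(115.00) + (-490.87)(10.61) = 4491291.67 cm³
ΣAȲ = (39100.00)(85.00) + (-490.87)(159.39) = 3245259.78 cm³
X̄ = 4491291.67 / 38609.13 = 116.33 cm
Ȳ = 3245259.78 / 38609.13 = 84.05 cm

X̄ = 116.33 cm, Ȳ = 84.05 cm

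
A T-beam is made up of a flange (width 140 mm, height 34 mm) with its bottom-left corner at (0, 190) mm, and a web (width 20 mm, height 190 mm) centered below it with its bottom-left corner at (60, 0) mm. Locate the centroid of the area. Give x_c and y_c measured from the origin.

Part | A | x̄ᵢ | ȳᵢ | A·x̄ᵢ | A·ȳᵢ
web | 3800.00 | 70.00 | 95.00 | 266000.00 | 361000.00
flange | 4760.00 | 70.00 | 207.00 | 333200.00 | 985320.00
Σ | 8560.00 |  |  | 599200.00 | 1346320.00
x_c = 599200.00 / 8560.00 = 70.00 mm
y_c = 1346320.00 / 8560.00 = 157.28 mm

x_c = 70.00 mm, y_c = 157.28 mm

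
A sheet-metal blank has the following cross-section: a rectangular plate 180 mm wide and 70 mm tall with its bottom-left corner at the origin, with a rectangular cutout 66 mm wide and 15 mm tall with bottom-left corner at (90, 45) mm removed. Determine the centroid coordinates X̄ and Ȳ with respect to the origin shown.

Part | A | x̄ᵢ | ȳᵢ | A·x̄ᵢ | A·ȳᵢ
plate | 12600.00 | 90.00 | 35.00 | 1134000.00 | 441000.00
hole | -990.00 | 123.00 | 52.50 | -121770.00 | -51975.00
Σ | 11610.00 |  |  | 1012230.00 | 389025.00
X̄ = 1012230.00 / 11610.00 = 87.19 mm
Ȳ = 389025.00 / 11610.00 = 33.51 mm

X̄ = 87.19 mm, Ȳ = 33.51 mm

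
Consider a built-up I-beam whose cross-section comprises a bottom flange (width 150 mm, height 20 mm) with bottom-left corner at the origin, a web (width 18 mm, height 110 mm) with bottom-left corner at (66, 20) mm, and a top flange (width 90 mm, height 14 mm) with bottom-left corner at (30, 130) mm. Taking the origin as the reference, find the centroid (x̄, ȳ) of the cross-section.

x̄ = 75.00 mm, ȳ = 56.27 mm

bottom flange: A = 150 × 20 = 3000.00, centroid at (75.00, 10.00).
web: A = 18 × 110 = 1980.00, centroid at (75.00, 75.00).
top flange: A = 90 × 14 = 1260.00, centroid at (75.00, 137.00).
ΣA = 6240.00 mm²
ΣAx̄ = (3000.00)(75.00) + (1980.00)(75.00) + (1260.00)(75.00) = 468000.00 mm³
ΣAȳ = (3000.00)(10.00) + (1980.00)(75.00) + (1260.00)(137.00) = 351120.00 mm³
x̄ = 468000.00 / 6240.00 = 75.00 mm
ȳ = 351120.00 / 6240.00 = 56.27 mm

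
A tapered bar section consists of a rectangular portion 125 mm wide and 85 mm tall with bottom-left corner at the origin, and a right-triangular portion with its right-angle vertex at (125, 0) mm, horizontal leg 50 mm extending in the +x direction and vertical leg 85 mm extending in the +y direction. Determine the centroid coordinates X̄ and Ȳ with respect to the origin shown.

rectangular portion: A = 125 × 85 = 10625.00, centroid at (62.50, 42.50).
triangular portion: A = ½·50·85 = 2125.00, centroid at (141.67, 28.33).
ΣA = 12750.00 mm²
ΣAX̄ = (10625.00)(62.50) + (2125.00)(141.67) = 965104.17 mm³
ΣAȲ = (10625.00)(42.50) + (2125.00)(28.33) = 511770.83 mm³
X̄ = 965104.17 / 12750.00 = 75.69 mm
Ȳ = 511770.83 / 12750.00 = 40.14 mm

X̄ = 75.69 mm, Ȳ = 40.14 mm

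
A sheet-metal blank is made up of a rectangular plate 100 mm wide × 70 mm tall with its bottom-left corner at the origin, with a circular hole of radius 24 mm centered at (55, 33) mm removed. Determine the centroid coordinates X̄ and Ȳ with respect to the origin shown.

X̄ = 48.26 mm, Ȳ = 35.70 mm

Part | A | x̄ᵢ | ȳᵢ | A·x̄ᵢ | A·ȳᵢ
plate | 7000.00 | 50.00 | 35.00 | 350000.00 | 245000.00
hole | -1809.56 | 55.00 | 33.00 | -99525.66 | -59715.39
Σ | 5190.44 |  |  | 250474.34 | 185284.61
X̄ = 250474.34 / 5190.44 = 48.26 mm
Ȳ = 185284.61 / 5190.44 = 35.70 mm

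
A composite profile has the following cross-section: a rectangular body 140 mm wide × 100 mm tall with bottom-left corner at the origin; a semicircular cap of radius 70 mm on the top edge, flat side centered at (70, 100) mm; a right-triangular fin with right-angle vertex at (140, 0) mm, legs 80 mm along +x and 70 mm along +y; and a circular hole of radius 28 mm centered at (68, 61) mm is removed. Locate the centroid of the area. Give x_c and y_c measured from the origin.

Part | A | x̄ᵢ | ȳᵢ | A·x̄ᵢ | A·ȳᵢ
rectangular body | 14000.00 | 70.00 | 50.00 | 980000.00 | 700000.00
semicircular top | 7696.90 | 70.00 | 129.71 | 538783.14 | 998356.87
triangular fin | 2800.00 | 166.67 | 23.33 | 466666.67 | 65333.33
hole | -2463.01 | 68.00 | 61.00 | -167484.59 | -150243.53
Σ | 22033.89 |  |  | 1817965.22 | 1613446.67
x_c = 1817965.22 / 22033.89 = 82.51 mm
y_c = 1613446.67 / 22033.89 = 73.23 mm

x_c = 82.51 mm, y_c = 73.23 mm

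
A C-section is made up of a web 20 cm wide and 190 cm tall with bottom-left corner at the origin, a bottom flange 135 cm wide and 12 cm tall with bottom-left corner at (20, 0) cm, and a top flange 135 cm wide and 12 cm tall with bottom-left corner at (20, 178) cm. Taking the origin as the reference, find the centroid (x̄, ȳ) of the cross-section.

x̄ = 45.67 cm, ȳ = 95.00 cm

web: A = 20 × 190 = 3800.00, centroid at (10.00, 95.00).
bottom flange: A = 135 × 12 = 1620.00, centroid at (87.50, 6.00).
top flange: A = 135 × 12 = 1620.00, centroid at (87.50, 184.00).
ΣA = 7040.00 cm²
ΣAx̄ = (3800.00)(10.00) + (1620.00)(87.50) + (1620.00)(87.50) = 321500.00 cm³
ΣAȳ = (3800.00)(95.00) + (1620.00)(6.00) + (1620.00)(184.00) = 668800.00 cm³
x̄ = 321500.00 / 7040.00 = 45.67 cm
ȳ = 668800.00 / 7040.00 = 95.00 cm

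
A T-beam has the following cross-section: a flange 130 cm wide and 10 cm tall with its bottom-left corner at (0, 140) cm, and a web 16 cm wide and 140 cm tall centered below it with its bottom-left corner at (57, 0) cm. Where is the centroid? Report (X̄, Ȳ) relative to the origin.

X̄ = 65.00 cm, Ȳ = 97.54 cm

Part | A | x̄ᵢ | ȳᵢ | A·x̄ᵢ | A·ȳᵢ
web | 2240.00 | 65.00 | 70.00 | 145600.00 | 156800.00
flange | 1300.00 | 65.00 | 145.00 | 84500.00 | 188500.00
Σ | 3540.00 |  |  | 230100.00 | 345300.00
X̄ = 230100.00 / 3540.00 = 65.00 cm
Ȳ = 345300.00 / 3540.00 = 97.54 cm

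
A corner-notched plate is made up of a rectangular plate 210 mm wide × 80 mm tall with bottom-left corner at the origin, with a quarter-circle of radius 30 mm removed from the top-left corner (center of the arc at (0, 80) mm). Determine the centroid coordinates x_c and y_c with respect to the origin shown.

x_c = 109.05 mm, y_c = 38.80 mm

plate: A = 210 × 80 = 16800.00, centroid at (105.00, 40.00).
removed quarter-circle: A = −¼π·30² = -706.86, centroid at (12.73, 67.27).
ΣA = 16093.14 mm²
ΣAx_c = (16800.00)(105.00) + (-706.86)(12.73) = 1755000.00 mm³
ΣAy_c = (16800.00)(40.00) + (-706.86)(67.27) = 624451.33 mm³
x_c = 1755000.00 / 16093.14 = 109.05 mm
y_c = 624451.33 / 16093.14 = 38.80 mm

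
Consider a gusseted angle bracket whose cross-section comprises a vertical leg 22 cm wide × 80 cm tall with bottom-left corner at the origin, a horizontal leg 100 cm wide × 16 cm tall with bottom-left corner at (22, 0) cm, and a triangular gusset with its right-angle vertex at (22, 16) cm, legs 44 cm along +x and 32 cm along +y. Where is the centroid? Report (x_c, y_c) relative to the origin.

vertical leg: A = 22 × 80 = 1760.00, centroid at (11.00, 40.00).
horizontal leg: A = 100 × 16 = 1600.00, centroid at (72.00, 8.00).
gusset: A = ½·44·32 = 704.00, centroid at (36.67, 26.67).
ΣA = 4064.00 cm², ΣAx_c = 160373.33 cm³, ΣAy_c = 101973.33 cm³.
x_c = 160373.33/4064.00 = 39.46 cm; y_c = 101973.33/4064.00 = 25.09 cm.

x_c = 39.46 cm, y_c = 25.09 cm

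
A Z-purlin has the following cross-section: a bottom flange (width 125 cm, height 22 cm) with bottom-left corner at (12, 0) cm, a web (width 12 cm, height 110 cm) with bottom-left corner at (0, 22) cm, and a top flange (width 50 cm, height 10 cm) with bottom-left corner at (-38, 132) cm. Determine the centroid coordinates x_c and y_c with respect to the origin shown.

bottom flange: A = 125 × 22 = 2750.00, centroid at (74.50, 11.00).
web: A = 12 × 110 = 1320.00, centroid at (6.00, 77.00).
top flange: A = 50 × 10 = 500.00, centroid at (-13.00, 137.00).
ΣA = 4570.00 cm², ΣAx_c = 206295.00 cm³, ΣAy_c = 200390.00 cm³.
x_c = 206295.00/4570.00 = 45.14 cm; y_c = 200390.00/4570.00 = 43.85 cm.

x_c = 45.14 cm, y_c = 43.85 cm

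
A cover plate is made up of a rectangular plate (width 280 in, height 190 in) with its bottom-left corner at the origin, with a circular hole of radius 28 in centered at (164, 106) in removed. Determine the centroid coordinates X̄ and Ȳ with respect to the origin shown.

plate: A = 280 × 190 = 53200.00, centroid at (140.00, 95.00).
hole: A = −π·28² = -2463.01, centroid at (164.00, 106.00).
ΣA = 50736.99 in²
ΣAX̄ = (53200.00)(140.00) + (-2463.01)(164.00) = 7044066.58 in³
ΣAȲ = (53200.00)(95.00) + (-2463.01)(106.00) = 4792921.08 in³
X̄ = 7044066.58 / 50736.99 = 138.83 in
Ȳ = 4792921.08 / 50736.99 = 94.47 in

X̄ = 138.83 in, Ȳ = 94.47 in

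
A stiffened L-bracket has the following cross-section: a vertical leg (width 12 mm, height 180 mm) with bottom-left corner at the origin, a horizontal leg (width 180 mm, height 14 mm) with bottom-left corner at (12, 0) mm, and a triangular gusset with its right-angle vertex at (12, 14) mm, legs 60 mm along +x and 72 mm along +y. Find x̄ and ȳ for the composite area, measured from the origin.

x̄ = 49.58 mm, ȳ = 43.00 mm

vertical leg: A = 12 × 180 = 2160.00, centroid at (6.00, 90.00).
horizontal leg: A = 180 × 14 = 2520.00, centroid at (102.00, 7.00).
gusset: A = ½·60·72 = 2160.00, centroid at (32.00, 38.00).
ΣA = 6840.00 mm², ΣAx̄ = 339120.00 mm³, ΣAȳ = 294120.00 mm³.
x̄ = 339120.00/6840.00 = 49.58 mm; ȳ = 294120.00/6840.00 = 43.00 mm.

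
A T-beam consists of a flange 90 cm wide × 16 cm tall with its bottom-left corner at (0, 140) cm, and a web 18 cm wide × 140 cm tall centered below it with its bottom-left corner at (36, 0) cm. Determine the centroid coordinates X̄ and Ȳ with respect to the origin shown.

X̄ = 45.00 cm, Ȳ = 98.36 cm

web: A = 18 × 140 = 2520.00, centroid at (45.00, 70.00).
flange: A = 90 × 16 = 1440.00, centroid at (45.00, 148.00).
ΣA = 3960.00 cm²
ΣAX̄ = (2520.00)(45.00) + (1440.00)(45.00) = 178200.00 cm³
ΣAȲ = (2520.00)(70.00) + (1440.00)(148.00) = 389520.00 cm³
X̄ = 178200.00 / 3960.00 = 45.00 cm
Ȳ = 389520.00 / 3960.00 = 98.36 cm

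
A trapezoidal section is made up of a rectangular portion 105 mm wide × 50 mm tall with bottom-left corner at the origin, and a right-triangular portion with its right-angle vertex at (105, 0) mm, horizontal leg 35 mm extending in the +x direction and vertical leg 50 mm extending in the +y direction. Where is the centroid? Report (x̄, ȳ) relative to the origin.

x̄ = 61.67 mm, ȳ = 23.81 mm

Part | A | x̄ᵢ | ȳᵢ | A·x̄ᵢ | A·ȳᵢ
rectangular portion | 5250.00 | 52.50 | 25.00 | 275625.00 | 131250.00
triangular portion | 875.00 | 116.67 | 16.67 | 102083.33 | 14583.33
Σ | 6125.00 |  |  | 377708.33 | 145833.33
x̄ = 377708.33 / 6125.00 = 61.67 mm
ȳ = 145833.33 / 6125.00 = 23.81 mm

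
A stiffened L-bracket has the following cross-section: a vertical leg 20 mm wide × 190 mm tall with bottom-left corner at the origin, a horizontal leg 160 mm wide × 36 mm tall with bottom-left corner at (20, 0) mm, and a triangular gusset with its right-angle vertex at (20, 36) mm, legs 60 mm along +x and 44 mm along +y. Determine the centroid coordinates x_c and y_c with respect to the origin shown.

vertical leg: A = 20 × 190 = 3800.00, centroid at (10.00, 95.00).
horizontal leg: A = 160 × 36 = 5760.00, centroid at (100.00, 18.00).
gusset: A = ½·60·44 = 1320.00, centroid at (40.00, 50.67).
ΣA = 10880.00 mm², ΣAx_c = 666800.00 mm³, ΣAy_c = 531560.00 mm³.
x_c = 666800.00/10880.00 = 61.29 mm; y_c = 531560.00/10880.00 = 48.86 mm.

x_c = 61.29 mm, y_c = 48.86 mm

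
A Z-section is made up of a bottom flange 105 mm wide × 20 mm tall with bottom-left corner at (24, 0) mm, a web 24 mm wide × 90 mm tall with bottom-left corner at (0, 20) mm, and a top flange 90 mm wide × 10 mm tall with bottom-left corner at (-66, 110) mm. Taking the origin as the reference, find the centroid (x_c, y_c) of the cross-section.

Part | A | x̄ᵢ | ȳᵢ | A·x̄ᵢ | A·ȳᵢ
bottom flange | 2100.00 | 76.50 | 10.00 | 160650.00 | 21000.00
web | 2160.00 | 12.00 | 65.00 | 25920.00 | 140400.00
top flange | 900.00 | -21.00 | 115.00 | -18900.00 | 103500.00
Σ | 5160.00 |  |  | 167670.00 | 264900.00
x_c = 167670.00 / 5160.00 = 32.49 mm
y_c = 264900.00 / 5160.00 = 51.34 mm

x_c = 32.49 mm, y_c = 51.34 mm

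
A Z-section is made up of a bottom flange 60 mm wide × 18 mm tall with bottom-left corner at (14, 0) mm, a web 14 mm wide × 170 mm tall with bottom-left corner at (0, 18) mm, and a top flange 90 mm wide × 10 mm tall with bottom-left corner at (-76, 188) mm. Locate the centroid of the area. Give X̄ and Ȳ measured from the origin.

X̄ = 8.32 mm, Ȳ = 98.29 mm

bottom flange: A = 60 × 18 = 1080.00, centroid at (44.00, 9.00).
web: A = 14 × 170 = 2380.00, centroid at (7.00, 103.00).
top flange: A = 90 × 10 = 900.00, centroid at (-31.00, 193.00).
ΣA = 4360.00 mm², ΣAX̄ = 36280.00 mm³, ΣAȲ = 428560.00 mm³.
X̄ = 36280.00/4360.00 = 8.32 mm; Ȳ = 428560.00/4360.00 = 98.29 mm.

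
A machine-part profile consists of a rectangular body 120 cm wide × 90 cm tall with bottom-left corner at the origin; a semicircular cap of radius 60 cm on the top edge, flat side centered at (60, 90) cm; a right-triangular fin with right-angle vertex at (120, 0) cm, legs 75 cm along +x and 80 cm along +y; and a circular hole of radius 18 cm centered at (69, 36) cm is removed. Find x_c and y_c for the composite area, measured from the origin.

x_c = 73.33 cm, y_c = 64.13 cm

rectangular body: A = 120 × 90 = 10800.00, centroid at (60.00, 45.00).
semicircular top: A = ½π·60² = 5654.87, centroid at (60.00, 115.46).
triangular fin: A = ½·75·80 = 3000.00, centroid at (145.00, 26.67).
hole: A = −π·18² = -1017.88, centroid at (69.00, 36.00).
ΣA = 18436.99 cm², ΣAx_c = 1352058.56 cm³, ΣAy_c = 1182294.47 cm³.
x_c = 1352058.56/18436.99 = 73.33 cm; y_c = 1182294.47/18436.99 = 64.13 cm.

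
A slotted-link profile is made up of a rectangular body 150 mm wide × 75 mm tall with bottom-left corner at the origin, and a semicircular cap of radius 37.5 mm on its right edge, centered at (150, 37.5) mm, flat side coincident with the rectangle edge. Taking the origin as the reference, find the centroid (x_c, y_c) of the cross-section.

Part | A | x̄ᵢ | ȳᵢ | A·x̄ᵢ | A·ȳᵢ
rectangular body | 11250.00 | 75.00 | 37.50 | 843750.00 | 421875.00
semicircular end | 2208.93 | 165.92 | 37.50 | 366496.10 | 82834.96
Σ | 13458.93 |  |  | 1210246.10 | 504709.96
x_c = 1210246.10 / 13458.93 = 89.92 mm
y_c = 504709.96 / 13458.93 = 37.50 mm

x_c = 89.92 mm, y_c = 37.50 mm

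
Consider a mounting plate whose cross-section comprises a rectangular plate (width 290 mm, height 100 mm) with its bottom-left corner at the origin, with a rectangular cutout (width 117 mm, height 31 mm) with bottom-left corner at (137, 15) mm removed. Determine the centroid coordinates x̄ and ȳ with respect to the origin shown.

Part | A | x̄ᵢ | ȳᵢ | A·x̄ᵢ | A·ȳᵢ
plate | 29000.00 | 145.00 | 50.00 | 4205000.00 | 1450000.00
hole | -3627.00 | 195.50 | 30.50 | -709078.50 | -110623.50
Σ | 25373.00 |  |  | 3495921.50 | 1339376.50
x̄ = 3495921.50 / 25373.00 = 137.78 mm
ȳ = 1339376.50 / 25373.00 = 52.79 mm

x̄ = 137.78 mm, ȳ = 52.79 mm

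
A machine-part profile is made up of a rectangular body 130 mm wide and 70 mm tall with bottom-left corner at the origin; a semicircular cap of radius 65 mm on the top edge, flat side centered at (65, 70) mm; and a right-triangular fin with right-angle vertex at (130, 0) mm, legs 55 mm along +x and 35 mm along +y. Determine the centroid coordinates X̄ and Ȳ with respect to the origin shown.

rectangular body: A = 130 × 70 = 9100.00, centroid at (65.00, 35.00).
semicircular top: A = ½π·65² = 6636.61, centroid at (65.00, 97.59).
triangular fin: A = ½·55·35 = 962.50, centroid at (148.33, 11.67).
ΣA = 16699.11 mm²
ΣAX̄ = (9100.00)(65.00) + (6636.61)(65.00) + (962.50)(148.33) = 1165650.77 mm³
ΣAȲ = (9100.00)(35.00) + (6636.61)(97.59) + (962.50)(11.67) = 977375.51 mm³
X̄ = 1165650.77 / 16699.11 = 69.80 mm
Ȳ = 977375.51 / 16699.11 = 58.53 mm

X̄ = 69.80 mm, Ȳ = 58.53 mm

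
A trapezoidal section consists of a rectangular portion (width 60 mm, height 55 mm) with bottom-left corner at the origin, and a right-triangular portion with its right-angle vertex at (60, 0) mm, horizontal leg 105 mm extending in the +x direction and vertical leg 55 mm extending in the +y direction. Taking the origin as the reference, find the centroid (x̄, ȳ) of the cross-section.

rectangular portion: A = 60 × 55 = 3300.00, centroid at (30.00, 27.50).
triangular portion: A = ½·105·55 = 2887.50, centroid at (95.00, 18.33).
ΣA = 6187.50 mm², ΣAx̄ = 373312.50 mm³, ΣAȳ = 143687.50 mm³.
x̄ = 373312.50/6187.50 = 60.33 mm; ȳ = 143687.50/6187.50 = 23.22 mm.

x̄ = 60.33 mm, ȳ = 23.22 mm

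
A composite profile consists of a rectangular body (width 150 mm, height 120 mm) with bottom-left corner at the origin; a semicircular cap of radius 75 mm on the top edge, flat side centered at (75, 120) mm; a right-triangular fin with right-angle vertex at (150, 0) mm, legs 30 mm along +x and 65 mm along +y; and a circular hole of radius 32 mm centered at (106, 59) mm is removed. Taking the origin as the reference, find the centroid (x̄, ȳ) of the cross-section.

x̄ = 74.31 mm, ȳ = 91.60 mm

rectangular body: A = 150 × 120 = 18000.00, centroid at (75.00, 60.00).
semicircular top: A = ½π·75² = 8835.73, centroid at (75.00, 151.83).
triangular fin: A = ½·30·65 = 975.00, centroid at (160.00, 21.67).
hole: A = −π·32² = -3216.99, centroid at (106.00, 59.00).
ΣA = 24593.74 mm², ΣAx̄ = 1827678.67 mm³, ΣAȳ = 2252860.06 mm³.
x̄ = 1827678.67/24593.74 = 74.31 mm; ȳ = 2252860.06/24593.74 = 91.60 mm.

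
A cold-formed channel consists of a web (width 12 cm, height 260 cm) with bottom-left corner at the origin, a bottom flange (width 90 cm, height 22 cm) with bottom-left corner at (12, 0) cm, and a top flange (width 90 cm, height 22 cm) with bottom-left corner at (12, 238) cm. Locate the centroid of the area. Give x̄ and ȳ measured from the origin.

Part | A | x̄ᵢ | ȳᵢ | A·x̄ᵢ | A·ȳᵢ
web | 3120.00 | 6.00 | 130.00 | 18720.00 | 405600.00
bottom flange | 1980.00 | 57.00 | 11.00 | 112860.00 | 21780.00
top flange | 1980.00 | 57.00 | 249.00 | 112860.00 | 493020.00
Σ | 7080.00 |  |  | 244440.00 | 920400.00
x̄ = 244440.00 / 7080.00 = 34.53 cm
ȳ = 920400.00 / 7080.00 = 130.00 cm

x̄ = 34.53 cm, ȳ = 130.00 cm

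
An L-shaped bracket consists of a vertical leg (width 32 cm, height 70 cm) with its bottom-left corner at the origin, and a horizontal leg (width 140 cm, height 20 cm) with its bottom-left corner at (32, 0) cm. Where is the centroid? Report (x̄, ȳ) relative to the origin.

x̄ = 63.78 cm, ȳ = 21.11 cm

vertical leg: A = 32 × 70 = 2240.00, centroid at (16.00, 35.00).
horizontal leg: A = 140 × 20 = 2800.00, centroid at (102.00, 10.00).
ΣA = 5040.00 cm²
ΣAx̄ = (2240.00)(16.00) + (2800.00)(102.00) = 321440.00 cm³
ΣAȳ = (2240.00)(35.00) + (2800.00)(10.00) = 106400.00 cm³
x̄ = 321440.00 / 5040.00 = 63.78 cm
ȳ = 106400.00 / 5040.00 = 21.11 cm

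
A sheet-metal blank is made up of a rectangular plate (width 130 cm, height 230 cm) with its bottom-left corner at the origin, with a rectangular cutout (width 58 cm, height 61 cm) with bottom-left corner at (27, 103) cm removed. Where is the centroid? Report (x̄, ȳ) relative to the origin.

x̄ = 66.21 cm, ȳ = 112.52 cm

plate: A = 130 × 230 = 29900.00, centroid at (65.00, 115.00).
hole: A = −(58 × 61) = -3538.00, centroid at (56.00, 133.50).
ΣA = 26362.00 cm², ΣAx̄ = 1745372.00 cm³, ΣAȳ = 2966177.00 cm³.
x̄ = 1745372.00/26362.00 = 66.21 cm; ȳ = 2966177.00/26362.00 = 112.52 cm.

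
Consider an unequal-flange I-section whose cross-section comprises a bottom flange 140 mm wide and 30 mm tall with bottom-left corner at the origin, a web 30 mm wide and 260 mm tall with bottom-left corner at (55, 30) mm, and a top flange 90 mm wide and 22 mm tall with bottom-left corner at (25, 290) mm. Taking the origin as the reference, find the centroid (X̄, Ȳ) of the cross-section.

X̄ = 70.00 mm, Ȳ = 136.41 mm

bottom flange: A = 140 × 30 = 4200.00, centroid at (70.00, 15.00).
web: A = 30 × 260 = 7800.00, centroid at (70.00, 160.00).
top flange: A = 90 × 22 = 1980.00, centroid at (70.00, 301.00).
ΣA = 13980.00 mm²
ΣAX̄ = (4200.00)(70.00) + (7800.00)(70.00) + (1980.00)(70.00) = 978600.00 mm³
ΣAȲ = (4200.00)(15.00) + (7800.00)(160.00) + (1980.00)(301.00) = 1906980.00 mm³
X̄ = 978600.00 / 13980.00 = 70.00 mm
Ȳ = 1906980.00 / 13980.00 = 136.41 mm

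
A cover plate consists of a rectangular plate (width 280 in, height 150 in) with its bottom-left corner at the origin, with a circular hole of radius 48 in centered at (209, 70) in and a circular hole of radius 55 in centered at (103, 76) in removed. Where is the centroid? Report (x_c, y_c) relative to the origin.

plate: A = 280 × 150 = 42000.00, centroid at (140.00, 75.00).
hole 1: A = −π·48² = -7238.23, centroid at (209.00, 70.00).
hole 2: A = −π·55² = -9503.32, centroid at (103.00, 76.00).
ΣA = 25258.45 in²
ΣAx_c = (42000.00)(140.00) + (-7238.23)(209.00) + (-9503.32)(103.00) = 3388368.31 in³
ΣAy_c = (42000.00)(75.00) + (-7238.23)(70.00) + (-9503.32)(76.00) = 1921071.79 in³
x_c = 3388368.31 / 25258.45 = 134.15 in
y_c = 1921071.79 / 25258.45 = 76.06 in

x_c = 134.15 in, y_c = 76.06 in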